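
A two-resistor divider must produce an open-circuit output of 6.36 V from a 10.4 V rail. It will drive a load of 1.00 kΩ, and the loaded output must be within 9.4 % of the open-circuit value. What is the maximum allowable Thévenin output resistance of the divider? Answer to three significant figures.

Loading drop = R_th/(R_th + R_L) ≤ 0.0940, so R_th ≤ R_L · ε/(1−ε) = 1.00 kΩ × 0.0940/0.9060 = 104 Ω.
(Any R1, R2 with R2/(R1+R2) = 0.612 and R1‖R2 ≤ 104 Ω will meet the spec.)

R_th ≤ 104 Ω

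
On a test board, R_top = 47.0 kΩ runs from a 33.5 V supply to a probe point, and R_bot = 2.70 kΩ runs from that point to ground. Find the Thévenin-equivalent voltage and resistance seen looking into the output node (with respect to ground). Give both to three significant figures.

V_th = 1.82 V, R_th = 2.55 kΩ

V_th is the open-circuit tap voltage: 33.5 × 2.70/(47.0 + 2.70) = 1.82 V.
With the supply zeroed, R_top and R_bot appear in parallel from the tap: R_th = R_top‖R_bot = (47.0 × 2.70)/49.70 = 2.55 kΩ.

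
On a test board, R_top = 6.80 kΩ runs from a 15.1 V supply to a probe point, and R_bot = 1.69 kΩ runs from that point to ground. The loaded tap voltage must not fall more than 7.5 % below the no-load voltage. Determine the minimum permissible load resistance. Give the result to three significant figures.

R_L(min) ≈ 16.7 kΩ

Output resistance R_th = R_top‖R_bot = (6.80 × 1.69)/8.490 = 1.354 kΩ.
The fractional drop is R_th/(R_th + R_L); requiring this ≤ 0.0750 gives R_L ≥ R_th(1/0.0750 − 1) = 1.354 × 12.33 = 16.7 kΩ.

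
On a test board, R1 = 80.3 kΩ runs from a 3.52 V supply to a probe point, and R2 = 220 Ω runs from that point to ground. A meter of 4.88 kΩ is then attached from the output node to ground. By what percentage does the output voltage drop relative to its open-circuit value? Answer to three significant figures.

The divider's output (Thévenin) resistance is R1‖R2 = 219.4 Ω.
Fractional drop under load = R_th/(R_th + R_L) = 219.4 / (219.4 + 4880) = 0.04302.
So the output falls by 4.30 %.

4.30 %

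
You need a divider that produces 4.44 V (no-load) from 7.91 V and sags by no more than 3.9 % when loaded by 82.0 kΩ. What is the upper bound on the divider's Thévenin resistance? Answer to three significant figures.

Loading drop = R_th/(R_th + R_L) ≤ 0.0390, so R_th ≤ R_L · ε/(1−ε) = 82.0 kΩ × 0.0390/0.9610 = 3.33 kΩ.
(Any R1, R2 with R2/(R1+R2) = 0.561 and R1‖R2 ≤ 3.33 kΩ will meet the spec.)

R_th ≤ 3.33 kΩ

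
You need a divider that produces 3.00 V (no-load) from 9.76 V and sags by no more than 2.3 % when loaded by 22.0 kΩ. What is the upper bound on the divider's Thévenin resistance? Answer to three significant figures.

Loading drop = R_th/(R_th + R_L) ≤ 0.0230, so R_th ≤ R_L · ε/(1−ε) = 22.0 kΩ × 0.0230/0.9770 = 518 Ω.

R_th ≤ 518 Ω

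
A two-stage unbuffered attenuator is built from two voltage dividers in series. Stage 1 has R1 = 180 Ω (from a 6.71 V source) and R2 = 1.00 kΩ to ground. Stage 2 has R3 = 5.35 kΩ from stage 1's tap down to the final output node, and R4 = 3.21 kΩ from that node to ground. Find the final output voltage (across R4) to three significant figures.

V_out ≈ 2.10 V

Stage 2 presents R3+R4 = 8560 Ω as a load on stage 1's tap.
Stage 1's lower leg becomes R2‖(R3+R4) = 895.4 Ω, so V_mid = 6.71 × 895.4/1075 = 5.587 V.
Stage 2 is itself unloaded: V_out = V_mid × R4/(R3+R4) = 5.587 × 3210/8560 = 2.10 V.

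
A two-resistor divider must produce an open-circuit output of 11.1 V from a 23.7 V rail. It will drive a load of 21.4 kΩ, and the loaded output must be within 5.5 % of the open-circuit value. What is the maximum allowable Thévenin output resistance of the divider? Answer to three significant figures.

R_th ≤ 1.25 kΩ

Loading drop = R_th/(R_th + R_L) ≤ 0.0550, so R_th ≤ R_L · ε/(1−ε) = 21.4 kΩ × 0.0550/0.9450 = 1.25 kΩ.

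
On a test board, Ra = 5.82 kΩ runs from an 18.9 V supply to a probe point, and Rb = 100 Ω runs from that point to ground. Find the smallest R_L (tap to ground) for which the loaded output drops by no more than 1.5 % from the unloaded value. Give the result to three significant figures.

R_L(min) ≈ 6.46 kΩ

Output resistance R_th = Ra‖Rb = (5820 × 100)/5920 = 98.31 Ω.
The fractional drop is R_th/(R_th + R_L); requiring this ≤ 0.0150 gives R_L ≥ R_th(1/0.0150 − 1) = 98.31 × 65.67 = 6.46 kΩ.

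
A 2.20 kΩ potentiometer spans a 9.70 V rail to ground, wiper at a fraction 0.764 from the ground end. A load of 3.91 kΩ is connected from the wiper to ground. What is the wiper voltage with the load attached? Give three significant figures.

V ≈ 6.73 V

The wiper splits the pot into (1−α)R = 519.2 Ω above and αR = 1681 Ω below.
Lower section ‖ load = 1175 Ω.
V_wiper = 9.70 × 1175/(519.2 + 1175) = 6.73 V.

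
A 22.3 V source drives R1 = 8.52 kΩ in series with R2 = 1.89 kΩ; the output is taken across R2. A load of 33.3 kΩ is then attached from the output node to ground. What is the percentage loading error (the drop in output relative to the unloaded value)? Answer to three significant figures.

4.44 %

The divider's output (Thévenin) resistance is R1‖R2 = 1.547 kΩ.
Fractional drop under load = R_th/(R_th + R_L) = 1.547 / (1.547 + 33.3) = 0.04439.
So the output falls by 4.44 %.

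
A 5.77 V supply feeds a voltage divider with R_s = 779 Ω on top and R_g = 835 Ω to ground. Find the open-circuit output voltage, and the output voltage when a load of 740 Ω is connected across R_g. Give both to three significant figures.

Open-circuit: V = 5.77 × 835/(779 + 835) = 2.99 V.
With the load, R_g becomes R_g‖R_L = 392.3 Ω, so V = 5.77 × 392.3/1171 = 1.93 V.

Unloaded: 2.99 V; loaded: 1.93 V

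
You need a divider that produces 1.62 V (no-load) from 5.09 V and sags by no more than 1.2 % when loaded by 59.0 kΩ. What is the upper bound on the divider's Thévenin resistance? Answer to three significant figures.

R_th ≤ 717 Ω

Loading drop = R_th/(R_th + R_L) ≤ 0.0120, so R_th ≤ R_L · ε/(1−ε) = 59.0 kΩ × 0.0120/0.9880 = 717 Ω.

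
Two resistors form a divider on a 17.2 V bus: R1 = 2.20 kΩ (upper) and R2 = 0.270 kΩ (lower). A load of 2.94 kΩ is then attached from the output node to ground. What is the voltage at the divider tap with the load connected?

The load sits in parallel with R2: R2‖R_L = (270 × 2940) / (270 + 2940) = 247.3 Ω.
V_out = 17.2 × 247.3 / (2200 + 247.3) = 17.2 × 247.3/2447 = 1.74 V.

V_out ≈ 1.74 V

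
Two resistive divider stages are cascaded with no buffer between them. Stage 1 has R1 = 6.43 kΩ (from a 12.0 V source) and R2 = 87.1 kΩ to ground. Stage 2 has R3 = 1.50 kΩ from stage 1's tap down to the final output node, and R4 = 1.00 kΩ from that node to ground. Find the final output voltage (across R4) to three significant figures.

Stage 2 presents R3+R4 = 2.500 kΩ as a load on stage 1's tap.
Stage 1's lower leg becomes R2‖(R3+R4) = 2.430 kΩ, so V_mid = 12.0 × 2.430/8.860 = 3.291 V.
Stage 2 is itself unloaded: V_out = V_mid × R4/(R3+R4) = 3.291 × 1.00/2.500 = 1.32 V.

V_out ≈ 1.32 V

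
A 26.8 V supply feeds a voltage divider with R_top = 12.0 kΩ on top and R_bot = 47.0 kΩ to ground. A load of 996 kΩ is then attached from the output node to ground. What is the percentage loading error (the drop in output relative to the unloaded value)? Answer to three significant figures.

0.951 %

The divider's output (Thévenin) resistance is R_top‖R_bot = 9.559 kΩ.
Fractional drop under load = R_th/(R_th + R_L) = 9.559 / (9.559 + 996) = 0.009506.
So the output falls by 0.951 %.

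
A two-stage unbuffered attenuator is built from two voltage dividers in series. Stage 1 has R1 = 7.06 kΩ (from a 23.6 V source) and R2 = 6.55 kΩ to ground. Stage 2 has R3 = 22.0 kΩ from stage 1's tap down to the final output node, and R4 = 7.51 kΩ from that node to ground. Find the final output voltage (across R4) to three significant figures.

Stage 2 presents R3+R4 = 29.51 kΩ as a load on stage 1's tap.
Stage 1's lower leg becomes R2‖(R3+R4) = 5.360 kΩ, so V_mid = 23.6 × 5.360/12.42 = 10.19 V.
Stage 2 is itself unloaded: V_out = V_mid × R4/(R3+R4) = 10.19 × 7.51/29.51 = 2.59 V.

V_out ≈ 2.59 V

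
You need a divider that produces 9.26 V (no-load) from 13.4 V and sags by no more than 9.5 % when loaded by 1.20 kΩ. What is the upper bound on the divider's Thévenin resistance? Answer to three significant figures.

Loading drop = R_th/(R_th + R_L) ≤ 0.0950, so R_th ≤ R_L · ε/(1−ε) = 1.20 kΩ × 0.0950/0.9050 = 126 Ω.

R_th ≤ 126 Ω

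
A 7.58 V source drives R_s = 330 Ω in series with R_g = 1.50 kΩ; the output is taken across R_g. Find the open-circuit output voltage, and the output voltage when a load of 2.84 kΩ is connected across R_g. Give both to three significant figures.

Unloaded: 6.21 V; loaded: 5.67 V

Open-circuit: V = 7.58 × 1500/(330 + 1500) = 6.21 V.
With the load, R_g becomes R_g‖R_L = 981.6 Ω, so V = 7.58 × 981.6/1312 = 5.67 V.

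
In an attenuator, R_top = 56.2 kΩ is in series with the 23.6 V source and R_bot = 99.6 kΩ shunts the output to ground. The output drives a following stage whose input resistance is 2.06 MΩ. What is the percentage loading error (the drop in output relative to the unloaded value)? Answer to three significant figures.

1.71 %

The divider's output (Thévenin) resistance is R_top‖R_bot = 35.93 kΩ.
Fractional drop under load = R_th/(R_th + R_L) = 35.93 / (35.93 + 2060) = 0.01714.
So the output falls by 1.71 %.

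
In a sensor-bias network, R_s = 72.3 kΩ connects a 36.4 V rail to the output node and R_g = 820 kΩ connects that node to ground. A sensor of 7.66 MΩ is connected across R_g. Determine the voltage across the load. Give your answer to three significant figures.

The load sits in parallel with R_g: R_g‖R_L = (820 × 7660) / (820 + 7660) = 740.7 kΩ.
V_out = 36.4 × 740.7 / (72.3 + 740.7) = 36.4 × 740.7/813.0 = 33.2 V.
(Unloaded it would have been 33.5 V.)

V_out ≈ 33.2 V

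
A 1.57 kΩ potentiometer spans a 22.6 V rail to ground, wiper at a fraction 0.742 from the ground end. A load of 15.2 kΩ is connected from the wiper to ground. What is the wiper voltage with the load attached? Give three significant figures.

The wiper splits the pot into (1−α)R = 405.1 Ω above and αR = 1165 Ω below.
Lower section ‖ load = 1082 Ω.
V_wiper = 22.6 × 1082/(405.1 + 1082) = 16.4 V.

V ≈ 16.4 V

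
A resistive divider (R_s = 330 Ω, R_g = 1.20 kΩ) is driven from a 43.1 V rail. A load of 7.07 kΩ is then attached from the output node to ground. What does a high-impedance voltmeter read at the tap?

V_out ≈ 32.6 V

The load sits in parallel with R_g: R_g‖R_L = (1200 × 7070) / (1200 + 7070) = 1026 Ω.
V_out = 43.1 × 1026 / (330 + 1026) = 43.1 × 1026/1356 = 32.6 V.
(Unloaded it would have been 33.8 V.)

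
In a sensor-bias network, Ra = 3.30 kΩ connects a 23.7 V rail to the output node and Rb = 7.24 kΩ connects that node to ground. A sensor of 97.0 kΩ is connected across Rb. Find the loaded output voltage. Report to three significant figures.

The load sits in parallel with Rb: Rb‖R_L = (7.24 × 97.0) / (7.24 + 97.0) = 6.737 kΩ.
V_out = 23.7 × 6.737 / (3.30 + 6.737) = 23.7 × 6.737/10.04 = 15.9 V.
(Unloaded it would have been 16.3 V.)

V_out ≈ 15.9 V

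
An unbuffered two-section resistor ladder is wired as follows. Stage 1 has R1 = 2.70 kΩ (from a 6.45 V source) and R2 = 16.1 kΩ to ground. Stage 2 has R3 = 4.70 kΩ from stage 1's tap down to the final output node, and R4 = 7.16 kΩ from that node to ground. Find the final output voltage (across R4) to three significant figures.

V_out ≈ 2.79 V

Stage 2 presents R3+R4 = 11.86 kΩ as a load on stage 1's tap.
Stage 1's lower leg becomes R2‖(R3+R4) = 6.829 kΩ, so V_mid = 6.45 × 6.829/9.529 = 4.622 V.
Stage 2 is itself unloaded: V_out = V_mid × R4/(R3+R4) = 4.622 × 7.16/11.86 = 2.79 V.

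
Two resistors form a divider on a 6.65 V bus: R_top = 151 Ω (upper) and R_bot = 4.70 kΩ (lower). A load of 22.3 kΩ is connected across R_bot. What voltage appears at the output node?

V_out ≈ 6.40 V

The load sits in parallel with R_bot: R_bot‖R_L = (4700 × 22300) / (4700 + 22300) = 3882 Ω.
V_out = 6.65 × 3882 / (151 + 3882) = 6.65 × 3882/4033 = 6.40 V.
(Unloaded it would have been 6.44 V.)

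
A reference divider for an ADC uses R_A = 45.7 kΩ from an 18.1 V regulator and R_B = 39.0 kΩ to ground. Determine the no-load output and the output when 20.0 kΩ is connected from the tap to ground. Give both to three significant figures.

Unloaded: 8.33 V; loaded: 4.06 V

Open-circuit: V = 18.1 × 39.0/(45.7 + 39.0) = 8.33 V.
With the load, R_B becomes R_B‖R_L = 13.22 kΩ, so V = 18.1 × 13.22/58.92 = 4.06 V.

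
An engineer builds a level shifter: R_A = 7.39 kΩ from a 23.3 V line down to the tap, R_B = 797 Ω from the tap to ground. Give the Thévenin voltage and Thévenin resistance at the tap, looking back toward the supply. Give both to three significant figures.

V_th = 2.27 V, R_th = 719 Ω

V_th is the open-circuit tap voltage: 23.3 × 797/(7390 + 797) = 2.27 V.
With the supply zeroed, R_A and R_B appear in parallel from the tap: R_th = R_A‖R_B = (7390 × 797)/8187 = 719 Ω.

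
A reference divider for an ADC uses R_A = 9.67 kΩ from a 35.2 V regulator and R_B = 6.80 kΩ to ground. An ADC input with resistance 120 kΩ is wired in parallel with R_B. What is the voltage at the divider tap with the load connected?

The load sits in parallel with R_B: R_B‖R_L = (6.80 × 120) / (6.80 + 120) = 6.435 kΩ.
V_out = 35.2 × 6.435 / (9.67 + 6.435) = 35.2 × 6.435/16.11 = 14.1 V.

V_out ≈ 14.1 V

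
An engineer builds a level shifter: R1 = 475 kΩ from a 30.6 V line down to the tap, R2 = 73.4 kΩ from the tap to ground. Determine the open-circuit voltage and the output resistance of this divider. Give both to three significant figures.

V_th = 4.10 V, R_th = 63.6 kΩ

V_th is the open-circuit tap voltage: 30.6 × 73.4/(475 + 73.4) = 4.10 V.
With the supply zeroed, R1 and R2 appear in parallel from the tap: R_th = R1‖R2 = (475 × 73.4)/548.4 = 63.6 kΩ.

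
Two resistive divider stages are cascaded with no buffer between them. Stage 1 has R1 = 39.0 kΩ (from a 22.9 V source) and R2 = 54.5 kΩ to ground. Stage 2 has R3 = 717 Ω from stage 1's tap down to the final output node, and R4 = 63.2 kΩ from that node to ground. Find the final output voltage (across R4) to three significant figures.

V_out ≈ 9.74 V

Stage 2 presents R3+R4 = 63920 Ω as a load on stage 1's tap.
Stage 1's lower leg becomes R2‖(R3+R4) = 29420 Ω, so V_mid = 22.9 × 29420/68420 = 9.846 V.
Stage 2 is itself unloaded: V_out = V_mid × R4/(R3+R4) = 9.846 × 63200/63920 = 9.74 V.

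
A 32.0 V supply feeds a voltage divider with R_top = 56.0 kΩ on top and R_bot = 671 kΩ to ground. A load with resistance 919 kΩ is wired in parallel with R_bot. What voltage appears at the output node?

V_out ≈ 28.0 V

The load sits in parallel with R_bot: R_bot‖R_L = (671 × 919) / (671 + 919) = 387.8 kΩ.
V_out = 32.0 × 387.8 / (56.0 + 387.8) = 32.0 × 387.8/443.8 = 28.0 V.
(Unloaded it would have been 29.5 V.)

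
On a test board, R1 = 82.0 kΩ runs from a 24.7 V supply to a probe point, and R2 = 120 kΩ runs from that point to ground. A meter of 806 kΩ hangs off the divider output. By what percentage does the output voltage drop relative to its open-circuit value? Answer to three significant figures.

The divider's output (Thévenin) resistance is R1‖R2 = 48.71 kΩ.
Fractional drop under load = R_th/(R_th + R_L) = 48.71 / (48.71 + 806) = 0.05699.
So the output falls by 5.70 %.

5.70 %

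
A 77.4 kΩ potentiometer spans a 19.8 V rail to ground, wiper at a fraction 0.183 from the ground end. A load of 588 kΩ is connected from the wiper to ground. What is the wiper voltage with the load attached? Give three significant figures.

V ≈ 3.55 V

The wiper splits the pot into (1−α)R = 63.24 kΩ above and αR = 14.16 kΩ below.
Lower section ‖ load = 13.83 kΩ.
V_wiper = 19.8 × 13.83/(63.24 + 13.83) = 3.55 V.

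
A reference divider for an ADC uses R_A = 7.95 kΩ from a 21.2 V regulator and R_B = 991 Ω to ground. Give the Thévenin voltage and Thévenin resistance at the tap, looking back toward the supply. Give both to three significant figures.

V_th = 2.35 V, R_th = 881 Ω

V_th is the open-circuit tap voltage: 21.2 × 991/(7950 + 991) = 2.35 V.
With the supply zeroed, R_A and R_B appear in parallel from the tap: R_th = R_A‖R_B = (7950 × 991)/8941 = 881 Ω.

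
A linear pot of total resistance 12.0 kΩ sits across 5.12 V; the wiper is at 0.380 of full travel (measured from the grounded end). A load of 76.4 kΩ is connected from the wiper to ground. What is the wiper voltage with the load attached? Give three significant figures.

V ≈ 1.88 V

The wiper splits the pot into (1−α)R = 7.440 kΩ above and αR = 4.560 kΩ below.
Lower section ‖ load = 4.303 kΩ.
V_wiper = 5.12 × 4.303/(7.440 + 4.303) = 1.88 V.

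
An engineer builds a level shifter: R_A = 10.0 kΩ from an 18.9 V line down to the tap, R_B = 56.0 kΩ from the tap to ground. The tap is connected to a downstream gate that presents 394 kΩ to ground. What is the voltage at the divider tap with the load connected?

The load sits in parallel with R_B: R_B‖R_L = (56.0 × 394) / (56.0 + 394) = 49.03 kΩ.
V_out = 18.9 × 49.03 / (10.0 + 49.03) = 18.9 × 49.03/59.03 = 15.7 V.

V_out ≈ 15.7 V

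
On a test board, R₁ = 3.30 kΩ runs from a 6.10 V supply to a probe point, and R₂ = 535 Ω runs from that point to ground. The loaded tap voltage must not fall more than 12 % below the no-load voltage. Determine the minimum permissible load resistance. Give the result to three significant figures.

Output resistance R_th = R₁‖R₂ = (3300 × 535)/3835 = 460.4 Ω.
The fractional drop is R_th/(R_th + R_L); requiring this ≤ 0.120 gives R_L ≥ R_th(1/0.120 − 1) = 460.4 × 7.333 = 3.38 kΩ.

R_L(min) ≈ 3.38 kΩ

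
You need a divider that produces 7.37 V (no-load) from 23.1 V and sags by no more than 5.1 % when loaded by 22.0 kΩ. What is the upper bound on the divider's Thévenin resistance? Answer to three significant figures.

Loading drop = R_th/(R_th + R_L) ≤ 0.0510, so R_th ≤ R_L · ε/(1−ε) = 22.0 kΩ × 0.0510/0.9490 = 1.18 kΩ.
(Any R1, R2 with R2/(R1+R2) = 0.319 and R1‖R2 ≤ 1.18 kΩ will meet the spec.)

R_th ≤ 1.18 kΩ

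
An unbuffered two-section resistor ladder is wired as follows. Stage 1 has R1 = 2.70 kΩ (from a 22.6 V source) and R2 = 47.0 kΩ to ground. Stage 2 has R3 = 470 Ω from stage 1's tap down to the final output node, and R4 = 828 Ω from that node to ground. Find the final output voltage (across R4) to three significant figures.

Stage 2 presents R3+R4 = 1298 Ω as a load on stage 1's tap.
Stage 1's lower leg becomes R2‖(R3+R4) = 1263 Ω, so V_mid = 22.6 × 1263/3963 = 7.203 V.
Stage 2 is itself unloaded: V_out = V_mid × R4/(R3+R4) = 7.203 × 828/1298 = 4.59 V.

V_out ≈ 4.59 V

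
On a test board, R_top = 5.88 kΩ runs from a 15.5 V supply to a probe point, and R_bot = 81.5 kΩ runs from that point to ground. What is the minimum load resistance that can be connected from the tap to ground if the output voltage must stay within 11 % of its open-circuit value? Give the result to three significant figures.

R_L(min) ≈ 44.4 kΩ

Output resistance R_th = R_top‖R_bot = (5.88 × 81.5)/87.38 = 5.484 kΩ.
The fractional drop is R_th/(R_th + R_L); requiring this ≤ 0.110 gives R_L ≥ R_th(1/0.110 − 1) = 5.484 × 8.091 = 44.4 kΩ.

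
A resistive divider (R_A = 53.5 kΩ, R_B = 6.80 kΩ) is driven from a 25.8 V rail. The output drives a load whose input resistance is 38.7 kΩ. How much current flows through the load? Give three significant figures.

I_L ≈ 0.0650 mA

R_B‖R_L = 5.784 kΩ; V_out = 25.8 × 5.784/59.28 = 2.517 V.
I_L = V_out / R_L = 2.517 / 38.7 kΩ = 0.0650 mA.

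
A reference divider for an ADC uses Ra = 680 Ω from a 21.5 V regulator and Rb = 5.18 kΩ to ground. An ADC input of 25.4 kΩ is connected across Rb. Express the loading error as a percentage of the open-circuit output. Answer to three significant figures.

2.31 %

The divider's output (Thévenin) resistance is Ra‖Rb = 601.1 Ω.
Fractional drop under load = R_th/(R_th + R_L) = 601.1 / (601.1 + 25400) = 0.02312.
So the output falls by 2.31 %.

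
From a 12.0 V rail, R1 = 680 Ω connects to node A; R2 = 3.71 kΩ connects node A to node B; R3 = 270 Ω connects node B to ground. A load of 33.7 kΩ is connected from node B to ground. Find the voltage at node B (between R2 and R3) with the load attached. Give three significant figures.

V ≈ 0.690 V

At node B, R3 is in parallel with the load: R3‖R_L = 267.9 Ω.
Below node A the resistance is R2 + (R3‖R_L) = 3978 Ω, so V_A = 12.0 × 3978/4658 = 10.25 V.
Then V_B = V_A × (R3‖R_L)/(R2 + R3‖R_L) = 10.25 × 267.9/3978 = 0.690 V.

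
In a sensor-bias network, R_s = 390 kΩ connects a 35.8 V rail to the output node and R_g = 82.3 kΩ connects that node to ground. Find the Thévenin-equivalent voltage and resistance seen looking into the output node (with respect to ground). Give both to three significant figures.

V_th = 6.24 V, R_th = 68.0 kΩ

V_th is the open-circuit tap voltage: 35.8 × 82.3/(390 + 82.3) = 6.24 V.
With the supply zeroed, R_s and R_g appear in parallel from the tap: R_th = R_s‖R_g = (390 × 82.3)/472.3 = 68.0 kΩ.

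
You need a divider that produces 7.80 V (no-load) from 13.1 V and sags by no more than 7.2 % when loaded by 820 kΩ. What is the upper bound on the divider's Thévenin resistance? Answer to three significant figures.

Loading drop = R_th/(R_th + R_L) ≤ 0.0720, so R_th ≤ R_L · ε/(1−ε) = 820 kΩ × 0.0720/0.9280 = 63.6 kΩ.
(Any R1, R2 with R2/(R1+R2) = 0.595 and R1‖R2 ≤ 63.6 kΩ will meet the spec.)

R_th ≤ 63.6 kΩ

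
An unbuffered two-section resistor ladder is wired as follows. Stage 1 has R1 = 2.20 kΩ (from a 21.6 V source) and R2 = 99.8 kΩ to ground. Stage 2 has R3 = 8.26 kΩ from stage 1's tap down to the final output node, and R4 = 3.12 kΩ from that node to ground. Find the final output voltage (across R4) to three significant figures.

V_out ≈ 4.87 V

Stage 2 presents R3+R4 = 11.38 kΩ as a load on stage 1's tap.
Stage 1's lower leg becomes R2‖(R3+R4) = 10.22 kΩ, so V_mid = 21.6 × 10.22/12.42 = 17.77 V.
Stage 2 is itself unloaded: V_out = V_mid × R4/(R3+R4) = 17.77 × 3.12/11.38 = 4.87 V.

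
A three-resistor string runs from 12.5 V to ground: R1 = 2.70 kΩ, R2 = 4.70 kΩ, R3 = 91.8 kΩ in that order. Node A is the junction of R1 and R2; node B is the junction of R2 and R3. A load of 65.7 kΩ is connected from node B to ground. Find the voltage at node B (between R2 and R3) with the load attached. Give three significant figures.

V ≈ 10.5 V

At node B, R3 is in parallel with the load: R3‖R_L = 38.29 kΩ.
Below node A the resistance is R2 + (R3‖R_L) = 42.99 kΩ, so V_A = 12.5 × 42.99/45.69 = 11.76 V.
Then V_B = V_A × (R3‖R_L)/(R2 + R3‖R_L) = 11.76 × 38.29/42.99 = 10.5 V.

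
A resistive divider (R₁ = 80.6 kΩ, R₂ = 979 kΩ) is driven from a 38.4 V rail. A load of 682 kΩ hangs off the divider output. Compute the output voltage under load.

The load sits in parallel with R₂: R₂‖R_L = (979 × 682) / (979 + 682) = 402.0 kΩ.
V_out = 38.4 × 402.0 / (80.6 + 402.0) = 38.4 × 402.0/482.6 = 32.0 V.

V_out ≈ 32.0 V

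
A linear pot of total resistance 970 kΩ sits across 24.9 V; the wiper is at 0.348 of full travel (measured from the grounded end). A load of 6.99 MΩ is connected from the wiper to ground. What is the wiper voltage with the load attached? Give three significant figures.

The wiper splits the pot into (1−α)R = 632.4 kΩ above and αR = 337.6 kΩ below.
Lower section ‖ load = 322.0 kΩ.
V_wiper = 24.9 × 322.0/(632.4 + 322.0) = 8.40 V.

V ≈ 8.40 V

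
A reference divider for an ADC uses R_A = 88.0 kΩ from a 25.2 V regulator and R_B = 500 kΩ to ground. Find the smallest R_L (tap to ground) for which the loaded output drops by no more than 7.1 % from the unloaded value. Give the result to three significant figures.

R_L(min) ≈ 979 kΩ

Output resistance R_th = R_A‖R_B = (88.0 × 500)/588.0 = 74.83 kΩ.
The fractional drop is R_th/(R_th + R_L); requiring this ≤ 0.0710 gives R_L ≥ R_th(1/0.0710 − 1) = 74.83 × 13.08 = 979 kΩ.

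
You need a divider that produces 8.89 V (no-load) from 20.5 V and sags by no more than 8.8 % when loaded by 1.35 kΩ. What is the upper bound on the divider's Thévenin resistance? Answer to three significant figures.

R_th ≤ 130 Ω

Loading drop = R_th/(R_th + R_L) ≤ 0.0880, so R_th ≤ R_L · ε/(1−ε) = 1.35 kΩ × 0.0880/0.9120 = 130 Ω.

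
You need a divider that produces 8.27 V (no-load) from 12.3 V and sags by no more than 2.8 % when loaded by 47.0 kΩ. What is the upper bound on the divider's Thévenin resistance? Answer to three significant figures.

Loading drop = R_th/(R_th + R_L) ≤ 0.0280, so R_th ≤ R_L · ε/(1−ε) = 47.0 kΩ × 0.0280/0.9720 = 1.35 kΩ.

R_th ≤ 1.35 kΩ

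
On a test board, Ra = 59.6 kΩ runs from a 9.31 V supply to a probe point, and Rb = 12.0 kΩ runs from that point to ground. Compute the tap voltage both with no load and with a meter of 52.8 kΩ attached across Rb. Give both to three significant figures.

Open-circuit: V = 9.31 × 12.0/(59.6 + 12.0) = 1.56 V.
With the load, Rb becomes Rb‖R_L = 9.778 kΩ, so V = 9.31 × 9.778/69.38 = 1.31 V.

Unloaded: 1.56 V; loaded: 1.31 V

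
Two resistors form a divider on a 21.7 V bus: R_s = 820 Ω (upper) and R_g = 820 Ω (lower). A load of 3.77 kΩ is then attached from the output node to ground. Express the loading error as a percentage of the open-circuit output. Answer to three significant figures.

9.81 %

Unloaded V = 21.7 × 820/1640 = 10.850 V.
Loaded: R_g‖R_L = 673.5 Ω, giving V = 21.7 × 673.5/1494 = 9.7858 V.
Drop = (10.850 − 9.7858) / 10.850 = 9.81 %.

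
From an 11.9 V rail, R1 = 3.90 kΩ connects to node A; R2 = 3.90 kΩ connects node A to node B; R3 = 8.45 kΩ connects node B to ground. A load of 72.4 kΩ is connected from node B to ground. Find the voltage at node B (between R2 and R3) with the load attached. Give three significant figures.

V ≈ 5.86 V

At node B, R3 is in parallel with the load: R3‖R_L = 7.567 kΩ.
Below node A the resistance is R2 + (R3‖R_L) = 11.47 kΩ, so V_A = 11.9 × 11.47/15.37 = 8.880 V.
Then V_B = V_A × (R3‖R_L)/(R2 + R3‖R_L) = 8.880 × 7.567/11.47 = 5.86 V.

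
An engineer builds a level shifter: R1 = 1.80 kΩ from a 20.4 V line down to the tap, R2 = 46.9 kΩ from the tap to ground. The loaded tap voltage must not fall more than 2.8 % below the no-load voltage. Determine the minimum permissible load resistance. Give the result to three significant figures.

Output resistance R_th = R1‖R2 = (1.80 × 46.9)/48.70 = 1.733 kΩ.
The fractional drop is R_th/(R_th + R_L); requiring this ≤ 0.0280 gives R_L ≥ R_th(1/0.0280 − 1) = 1.733 × 34.71 = 60.2 kΩ.

R_L(min) ≈ 60.2 kΩ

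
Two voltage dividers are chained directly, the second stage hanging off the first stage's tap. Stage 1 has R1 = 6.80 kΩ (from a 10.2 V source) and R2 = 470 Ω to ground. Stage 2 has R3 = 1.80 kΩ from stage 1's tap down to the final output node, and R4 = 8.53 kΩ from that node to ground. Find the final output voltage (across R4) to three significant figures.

V_out ≈ 0.522 V

Stage 2 presents R3+R4 = 10330 Ω as a load on stage 1's tap.
Stage 1's lower leg becomes R2‖(R3+R4) = 449.5 Ω, so V_mid = 10.2 × 449.5/7250 = 0.6325 V.
Stage 2 is itself unloaded: V_out = V_mid × R4/(R3+R4) = 0.6325 × 8530/10330 = 0.522 V.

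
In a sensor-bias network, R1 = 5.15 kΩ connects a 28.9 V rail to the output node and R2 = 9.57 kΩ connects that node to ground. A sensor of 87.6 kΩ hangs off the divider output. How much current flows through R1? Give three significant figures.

R2‖R_L = 8.627 kΩ, so the source sees R1 + R2‖R_L = 13.78 kΩ.
I = 28.9 V / 13.78 kΩ = 2.10 mA.

I ≈ 2.10 mA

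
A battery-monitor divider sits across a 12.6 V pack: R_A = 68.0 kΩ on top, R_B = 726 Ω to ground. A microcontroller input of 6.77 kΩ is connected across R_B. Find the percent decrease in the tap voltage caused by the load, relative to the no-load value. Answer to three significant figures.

9.59 %

The divider's output (Thévenin) resistance is R_A‖R_B = 718.3 Ω.
Fractional drop under load = R_th/(R_th + R_L) = 718.3 / (718.3 + 6770) = 0.09593.
So the output falls by 9.59 %.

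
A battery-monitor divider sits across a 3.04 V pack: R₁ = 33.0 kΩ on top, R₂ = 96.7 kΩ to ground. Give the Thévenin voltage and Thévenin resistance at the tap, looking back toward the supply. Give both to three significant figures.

V_th = 2.27 V, R_th = 24.6 kΩ

V_th is the open-circuit tap voltage: 3.04 × 96.7/(33.0 + 96.7) = 2.27 V.
With the supply zeroed, R₁ and R₂ appear in parallel from the tap: R_th = R₁‖R₂ = (33.0 × 96.7)/129.7 = 24.6 kΩ.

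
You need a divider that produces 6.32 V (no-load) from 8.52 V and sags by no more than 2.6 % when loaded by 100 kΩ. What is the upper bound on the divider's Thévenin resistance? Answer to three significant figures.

Loading drop = R_th/(R_th + R_L) ≤ 0.0260, so R_th ≤ R_L · ε/(1−ε) = 100 kΩ × 0.0260/0.9740 = 2.67 kΩ.
(Any R1, R2 with R2/(R1+R2) = 0.742 and R1‖R2 ≤ 2.67 kΩ will meet the spec.)

R_th ≤ 2.67 kΩ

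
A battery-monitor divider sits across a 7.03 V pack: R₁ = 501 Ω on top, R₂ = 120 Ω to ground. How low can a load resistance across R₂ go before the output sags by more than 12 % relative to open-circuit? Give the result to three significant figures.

R_L(min) ≈ 710 Ω

Output resistance R_th = R₁‖R₂ = (501 × 120)/621.0 = 96.81 Ω.
The fractional drop is R_th/(R_th + R_L); requiring this ≤ 0.120 gives R_L ≥ R_th(1/0.120 − 1) = 96.81 × 7.333 = 710 Ω.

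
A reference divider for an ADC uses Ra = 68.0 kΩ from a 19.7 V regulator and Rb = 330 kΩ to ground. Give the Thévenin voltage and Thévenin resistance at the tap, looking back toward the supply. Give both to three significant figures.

V_th is the open-circuit tap voltage: 19.7 × 330/(68.0 + 330) = 16.3 V.
With the supply zeroed, Ra and Rb appear in parallel from the tap: R_th = Ra‖Rb = (68.0 × 330)/398.0 = 56.4 kΩ.

V_th = 16.3 V, R_th = 56.4 kΩ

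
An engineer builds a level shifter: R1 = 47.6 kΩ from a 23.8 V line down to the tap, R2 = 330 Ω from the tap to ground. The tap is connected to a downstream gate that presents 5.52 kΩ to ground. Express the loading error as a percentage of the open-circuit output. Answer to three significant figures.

5.60 %

The divider's output (Thévenin) resistance is R1‖R2 = 327.7 Ω.
Fractional drop under load = R_th/(R_th + R_L) = 327.7 / (327.7 + 5520) = 0.05604.
So the output falls by 5.60 %.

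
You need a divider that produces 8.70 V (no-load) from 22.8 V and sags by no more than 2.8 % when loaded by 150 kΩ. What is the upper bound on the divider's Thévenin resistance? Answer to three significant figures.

R_th ≤ 4.32 kΩ

Loading drop = R_th/(R_th + R_L) ≤ 0.0280, so R_th ≤ R_L · ε/(1−ε) = 150 kΩ × 0.0280/0.9720 = 4.32 kΩ.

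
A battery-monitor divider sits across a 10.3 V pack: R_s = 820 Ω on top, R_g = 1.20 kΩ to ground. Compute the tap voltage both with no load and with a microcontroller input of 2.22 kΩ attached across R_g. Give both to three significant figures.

Unloaded: 6.12 V; loaded: 5.02 V

Open-circuit: V = 10.3 × 1200/(820 + 1200) = 6.12 V.
With the load, R_g becomes R_g‖R_L = 778.9 Ω, so V = 10.3 × 778.9/1599 = 5.02 V.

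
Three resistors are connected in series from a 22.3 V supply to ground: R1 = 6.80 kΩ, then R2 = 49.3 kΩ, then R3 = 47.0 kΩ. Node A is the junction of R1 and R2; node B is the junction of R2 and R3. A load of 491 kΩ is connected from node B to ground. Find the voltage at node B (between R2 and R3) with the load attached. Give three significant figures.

V ≈ 9.66 V

At node B, R3 is in parallel with the load: R3‖R_L = 42.89 kΩ.
Below node A the resistance is R2 + (R3‖R_L) = 92.19 kΩ, so V_A = 22.3 × 92.19/98.99 = 20.77 V.
Then V_B = V_A × (R3‖R_L)/(R2 + R3‖R_L) = 20.77 × 42.89/92.19 = 9.66 V.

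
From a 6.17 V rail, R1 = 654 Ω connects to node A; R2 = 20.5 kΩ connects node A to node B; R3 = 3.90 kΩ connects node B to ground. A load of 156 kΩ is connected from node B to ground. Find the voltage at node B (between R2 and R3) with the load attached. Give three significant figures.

V ≈ 0.941 V

At node B, R3 is in parallel with the load: R3‖R_L = 3805 Ω.
Below node A the resistance is R2 + (R3‖R_L) = 24300 Ω, so V_A = 6.17 × 24300/24960 = 6.008 V.
Then V_B = V_A × (R3‖R_L)/(R2 + R3‖R_L) = 6.008 × 3805/24300 = 0.941 V.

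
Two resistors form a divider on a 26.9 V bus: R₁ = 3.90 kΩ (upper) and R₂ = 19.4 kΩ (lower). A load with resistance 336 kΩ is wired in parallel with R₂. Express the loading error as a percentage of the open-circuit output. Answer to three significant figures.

The divider's output (Thévenin) resistance is R₁‖R₂ = 3.247 kΩ.
Fractional drop under load = R_th/(R_th + R_L) = 3.247 / (3.247 + 336) = 0.009572.
So the output falls by 0.957 %.

0.957 %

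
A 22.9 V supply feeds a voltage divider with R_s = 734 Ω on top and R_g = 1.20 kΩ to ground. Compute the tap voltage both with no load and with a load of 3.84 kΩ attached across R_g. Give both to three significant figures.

Unloaded: 14.2 V; loaded: 12.7 V

Open-circuit: V = 22.9 × 1200/(734 + 1200) = 14.2 V.
With the load, R_g becomes R_g‖R_L = 914.3 Ω, so V = 22.9 × 914.3/1648 = 12.7 V.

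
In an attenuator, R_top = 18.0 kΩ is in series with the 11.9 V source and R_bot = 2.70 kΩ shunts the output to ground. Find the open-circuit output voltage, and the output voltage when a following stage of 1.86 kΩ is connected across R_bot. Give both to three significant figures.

Unloaded: 1.55 V; loaded: 0.686 V

Open-circuit: V = 11.9 × 2.70/(18.0 + 2.70) = 1.55 V.
With the load, R_bot becomes R_bot‖R_L = 1.101 kΩ, so V = 11.9 × 1.101/19.10 = 0.686 V.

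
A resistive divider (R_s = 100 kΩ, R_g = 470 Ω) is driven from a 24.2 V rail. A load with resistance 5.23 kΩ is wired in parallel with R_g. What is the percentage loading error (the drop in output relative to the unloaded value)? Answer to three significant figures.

8.21 %

Unloaded V = 24.2 × 470/100500 = 0.11321 V.
Loaded: R_g‖R_L = 431.2 Ω, giving V = 24.2 × 431.2/100400 = 0.10391 V.
Drop = (0.11321 − 0.10391) / 0.11321 = 8.21 %.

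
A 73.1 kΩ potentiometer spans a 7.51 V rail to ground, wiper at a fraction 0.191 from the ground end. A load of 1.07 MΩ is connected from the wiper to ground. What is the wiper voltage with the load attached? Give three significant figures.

V ≈ 1.42 V

The wiper splits the pot into (1−α)R = 59.14 kΩ above and αR = 13.96 kΩ below.
Lower section ‖ load = 13.78 kΩ.
V_wiper = 7.51 × 13.78/(59.14 + 13.78) = 1.42 V.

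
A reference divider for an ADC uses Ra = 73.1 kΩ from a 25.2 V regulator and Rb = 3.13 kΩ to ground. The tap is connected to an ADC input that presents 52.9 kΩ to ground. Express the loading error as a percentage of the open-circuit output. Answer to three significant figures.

The divider's output (Thévenin) resistance is Ra‖Rb = 3.001 kΩ.
Fractional drop under load = R_th/(R_th + R_L) = 3.001 / (3.001 + 52.9) = 0.05369.
So the output falls by 5.37 %.

5.37 %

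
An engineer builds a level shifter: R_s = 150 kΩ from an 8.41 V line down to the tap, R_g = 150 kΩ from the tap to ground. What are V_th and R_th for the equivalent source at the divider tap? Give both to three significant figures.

V_th = 4.21 V, R_th = 75.0 kΩ

V_th is the open-circuit tap voltage: 8.41 × 150/(150 + 150) = 4.21 V.
With the supply zeroed, R_s and R_g appear in parallel from the tap: R_th = R_s‖R_g = (150 × 150)/300.0 = 75.0 kΩ.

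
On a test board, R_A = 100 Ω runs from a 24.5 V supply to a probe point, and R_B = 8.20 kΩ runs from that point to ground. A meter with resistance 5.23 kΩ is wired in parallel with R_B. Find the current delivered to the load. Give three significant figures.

I_L ≈ 4.54 mA

R_B‖R_L = 3193 Ω; V_out = 24.5 × 3193/3293 = 23.76 V.
I_L = V_out / R_L = 23.76 / 5.23 kΩ = 4.54 mA.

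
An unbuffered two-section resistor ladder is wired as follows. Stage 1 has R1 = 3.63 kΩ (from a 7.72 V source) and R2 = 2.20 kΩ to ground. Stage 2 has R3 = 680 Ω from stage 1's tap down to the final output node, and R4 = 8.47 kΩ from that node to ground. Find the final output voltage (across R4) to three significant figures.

Stage 2 presents R3+R4 = 9150 Ω as a load on stage 1's tap.
Stage 1's lower leg becomes R2‖(R3+R4) = 1774 Ω, so V_mid = 7.72 × 1774/5404 = 2.534 V.
Stage 2 is itself unloaded: V_out = V_mid × R4/(R3+R4) = 2.534 × 8470/9150 = 2.35 V.

V_out ≈ 2.35 V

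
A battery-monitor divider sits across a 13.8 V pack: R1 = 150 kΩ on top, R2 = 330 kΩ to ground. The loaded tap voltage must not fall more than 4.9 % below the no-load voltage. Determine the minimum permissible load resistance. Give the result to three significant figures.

Output resistance R_th = R1‖R2 = (150 × 330)/480.0 = 103.1 kΩ.
The fractional drop is R_th/(R_th + R_L); requiring this ≤ 0.0490 gives R_L ≥ R_th(1/0.0490 − 1) = 103.1 × 19.41 = 2.00 MΩ.

R_L(min) ≈ 2.00 MΩ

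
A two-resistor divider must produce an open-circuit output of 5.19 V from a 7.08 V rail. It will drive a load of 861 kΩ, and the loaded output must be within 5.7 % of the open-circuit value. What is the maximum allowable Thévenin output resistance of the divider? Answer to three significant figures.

Loading drop = R_th/(R_th + R_L) ≤ 0.0570, so R_th ≤ R_L · ε/(1−ε) = 861 kΩ × 0.0570/0.9430 = 52.0 kΩ.
(Any R1, R2 with R2/(R1+R2) = 0.733 and R1‖R2 ≤ 52.0 kΩ will meet the spec.)

R_th ≤ 52.0 kΩ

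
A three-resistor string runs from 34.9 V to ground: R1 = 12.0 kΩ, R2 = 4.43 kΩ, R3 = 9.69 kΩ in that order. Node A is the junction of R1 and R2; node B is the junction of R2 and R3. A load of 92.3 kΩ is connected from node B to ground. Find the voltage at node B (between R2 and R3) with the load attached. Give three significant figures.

V ≈ 12.1 V

At node B, R3 is in parallel with the load: R3‖R_L = 8.769 kΩ.
Below node A the resistance is R2 + (R3‖R_L) = 13.20 kΩ, so V_A = 34.9 × 13.20/25.20 = 18.28 V.
Then V_B = V_A × (R3‖R_L)/(R2 + R3‖R_L) = 18.28 × 8.769/13.20 = 12.1 V.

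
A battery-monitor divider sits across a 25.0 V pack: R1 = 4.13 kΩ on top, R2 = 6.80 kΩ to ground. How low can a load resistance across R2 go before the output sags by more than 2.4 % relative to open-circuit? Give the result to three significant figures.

Output resistance R_th = R1‖R2 = (4.13 × 6.80)/10.93 = 2.569 kΩ.
The fractional drop is R_th/(R_th + R_L); requiring this ≤ 0.0240 gives R_L ≥ R_th(1/0.0240 − 1) = 2.569 × 40.67 = 104 kΩ.

R_L(min) ≈ 104 kΩ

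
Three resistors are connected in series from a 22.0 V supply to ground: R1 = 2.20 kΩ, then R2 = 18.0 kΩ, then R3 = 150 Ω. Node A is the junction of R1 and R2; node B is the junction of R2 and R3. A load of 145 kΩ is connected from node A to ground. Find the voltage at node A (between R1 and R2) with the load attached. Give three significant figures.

Below node A the series string R2+R3 = 18150 Ω sits in parallel with the 145000 Ω load: 16130 Ω.
V_A = 22.0 × 16130/(2200 + 16130) = 19.4 V.

V ≈ 19.4 V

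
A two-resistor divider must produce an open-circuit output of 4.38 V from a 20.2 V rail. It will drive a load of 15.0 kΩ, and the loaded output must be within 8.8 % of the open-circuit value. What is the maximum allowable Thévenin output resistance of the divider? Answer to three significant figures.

R_th ≤ 1.45 kΩ

Loading drop = R_th/(R_th + R_L) ≤ 0.0880, so R_th ≤ R_L · ε/(1−ε) = 15.0 kΩ × 0.0880/0.9120 = 1.45 kΩ.
(Any R1, R2 with R2/(R1+R2) = 0.217 and R1‖R2 ≤ 1.45 kΩ will meet the spec.)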